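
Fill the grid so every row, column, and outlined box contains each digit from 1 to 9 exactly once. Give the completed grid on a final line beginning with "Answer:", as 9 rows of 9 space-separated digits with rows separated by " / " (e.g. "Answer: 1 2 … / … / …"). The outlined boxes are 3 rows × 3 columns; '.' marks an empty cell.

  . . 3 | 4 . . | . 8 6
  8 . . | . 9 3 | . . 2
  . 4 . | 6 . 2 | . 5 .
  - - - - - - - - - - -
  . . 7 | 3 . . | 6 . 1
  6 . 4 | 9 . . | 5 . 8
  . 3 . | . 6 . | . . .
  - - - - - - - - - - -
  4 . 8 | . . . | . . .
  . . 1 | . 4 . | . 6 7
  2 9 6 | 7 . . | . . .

Step 1. [r6c3∈{2,5,9}] across col 3, 2 lands solely at r6c3, so r6c3=2.
Step 2. [r8c2∈{5}] r8c2 is down to just 5, so r8c2=5.
Step 3. [r5c2∈{1}] r5c2's peers cover all but 1 ⇒ r5c2=1.
Step 4. [r3c5∈{1,7,8}] r3c5 is the only open cell in row 3 admitting 8. So r3c5=8.
Step 5. [r3c3∈{9}] r3c3's peers cover all but 9. So r3c3=9.
Step 6. [r1c7∈{1,7,9}] 9 has one home in row 1: r1c7 ⇒ r1c7=9.
Step 7. [r5c8∈{2,3,7}] r5c8 is the only open cell in row 5 admitting 3 ⇒ r5c8=3.
Step 8. [r4c8∈{2,4,9}] r4c8 is the only open cell in box 6 admitting 2, so r4c8=2.
Step 9. [r4c5∈{5}] only 5 remains possible at r4c5. So r4c5=5.
Step 10. [r7c6∈{1,5,6,9}] r7c6 is the only open cell in row 7 admitting 6, so r7c6=6.
Step 11. [r5c6∈{7}] r5c6 is down to just 7 ⇒ r5c6=7.
Step 12. [r1c5∈{1,7}] r1c5 is the only open cell in col 5 admitting 7. So r1c5=7.
Step 13. [r3c1∈{1,7}] col 1 places 7 nowhere but r3c1, so r3c1=7.
Step 14. [r3c7∈{1,3}] 1 has one home in row 3: r3c7, so r3c7=1.
Step 15. [r2c4∈{1,5}] in row 2, 1 fits only at r2c4. So r2c4=1.
Step 16. [r6c6∈{1,4,8}] 1 has one home in row 6: r6c6. So r6c6=1.
Step 17. [r7c4∈{2,5}] in col 4, 5 fits only at r7c4, so r7c4=5.
Step 18. [r9c6∈{8}] nothing but 8 survives at r9c6, so r9c6=8.
Step 19. [r9c9∈{3,4,5}] row 9 places 5 nowhere but r9c9 ⇒ r9c9=5.
Step 20. [r6c9∈{4,9}] across col 9, 4 lands solely at r6c9 ⇒ r6c9=4.
Step 21. [r6c8∈{7,9}] across box 6, 9 lands solely at r6c8. So r6c8=9.
Step 22. [r8c4∈{2}] r8c4's peers cover all but 2, so r8c4=2.
Step 23. [r2c8∈{4,7}] r2c8 is the only open cell in col 8 admitting 7. So r2c8=7.
Step 24. [r7c8∈{1}] r7c8 has the single candidate 1. So r7c8=1.
Step 25. [r7c5∈{3}] nothing but 3 survives at r7c5 ⇒ r7c5=3.
Step 26. [r9c7∈{3,4}] across row 9, 3 lands solely at r9c7 ⇒ r9c7=3.
Step 27. [r1c6∈{5}] r1c6 has the single candidate 5. So r1c6=5.
Step 28. [r1c2∈{2}] only 2 remains possible at r1c2 ⇒ r1c2=2.
Step 29. [r4c6∈{4}] r4c6's peers cover all but 4. So r4c6=4.
Step 30. [r8c1∈{3}] nothing but 3 survives at r8c1. So r8c1=3.
Step 31. [r6c4∈{8}] nothing but 8 survives at r6c4, so r6c4=8.
Step 32. [r6c1∈{5}] r6c1 has the single candidate 5. So r6c1=5.
Step 33. [r5c5∈{2}] only 2 remains possible at r5c5, so r5c5=2.
Step 34. [r2c7∈{4}] r2c7 is down to just 4. So r2c7=4.
Step 35. [r7c2∈{7}] only 7 remains possible at r7c2. So r7c2=7.
Step 36. [r9c5∈{1}] nothing but 1 survives at r9c5. So r9c5=1.
Step 37. [r4c2∈{8}] r4c2 has the single candidate 8. So r4c2=8.
Step 38. [r8c6∈{9}] r8c6 has the single candidate 9, so r8c6=9.
Step 39. [r8c7∈{8}] r8c7 is down to just 8, so r8c7=8.
Step 40. [r1c1∈{1}] r1c1's peers cover all but 1, so r1c1=1.
Step 41. [r4c1∈{9}] nothing but 9 survives at r4c1 ⇒ r4c1=9.
Step 42. [r7c7∈{2}] r7c7's peers cover all but 2 ⇒ r7c7=2.
Step 43. [r3c9∈{3}] r3c9's peers cover all but 3 ⇒ r3c9=3.
Step 44. [r6c7∈{7}] nothing but 7 survives at r6c7, so r6c7=7.
Step 45. [r2c3∈{5}] only 5 remains possible at r2c3, so r2c3=5.
Step 46. [r2c2∈{6}] r2c2 is down to just 6 ⇒ r2c2=6.
Step 47. [r7c9∈{9}] nothing but 9 survives at r7c9, so r7c9=9.
Step 48. [r9c8∈{4}] r9c8's peers cover all but 4. So r9c8=4.

Answer: 1 2 3 4 7 5 9 8 6 / 8 6 5 1 9 3 4 7 2 / 7 4 9 6 8 2 1 5 3 / 9 8 7 3 5 4 6 2 1 / 6 1 4 9 2 7 5 3 8 / 5 3 2 8 6 1 7 9 4 / 4 7 8 5 3 6 2 1 9 / 3 5 1 2 4 9 8 6 7 / 2 9 6 7 1 8 3 4 5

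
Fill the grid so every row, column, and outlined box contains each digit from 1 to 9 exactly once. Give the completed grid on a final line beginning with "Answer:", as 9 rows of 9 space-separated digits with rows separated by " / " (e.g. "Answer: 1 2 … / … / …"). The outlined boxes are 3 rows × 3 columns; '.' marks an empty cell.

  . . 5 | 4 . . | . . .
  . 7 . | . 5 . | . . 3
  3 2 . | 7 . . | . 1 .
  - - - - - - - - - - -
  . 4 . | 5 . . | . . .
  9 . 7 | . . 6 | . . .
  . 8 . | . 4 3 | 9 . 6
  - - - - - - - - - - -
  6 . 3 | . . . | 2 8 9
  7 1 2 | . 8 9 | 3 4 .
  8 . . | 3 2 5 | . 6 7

Step 1. [r5c5∈{1}] r5c5's peers cover all but 1. So r5c5=1.
Step 2. [r2c4∈{1,2,6,8,9}] r2c4 is the only open cell in col 4 admitting 9, so r2c4=9.
Step 3. [r3c6∈{8}] only 8 remains possible at r3c6. So r3c6=8.
Step 4. [r2c8∈{2}] r2c8's peers cover all but 2 ⇒ r2c8=2.
Step 5. [r1c2∈{6,9}] in col 2, 6 fits only at r1c2, so r1c2=6.
Step 6. [r1c1∈{1}] r1c1's peers cover all but 1. So r1c1=1.
Step 7. [r4c9∈{1,2,8}] across col 9, 1 lands solely at r4c9. So r4c9=1.
Step 8. [r4c7∈{7,8}] r4c7 is the only open cell in row 4 admitting 8 ⇒ r4c7=8.
Step 9. [r6c1∈{2,5}] 5 has one home in col 1: r6c1, so r6c1=5.
Step 10. [r5c8∈{3,5}] col 8 places 5 nowhere but r5c8. So r5c8=5.
Step 11. [r9c3∈{4,9}] across row 9, 4 lands solely at r9c3, so r9c3=4.
Step 12. [r5c7∈{4}] r5c7's peers cover all but 4. So r5c7=4.
Step 13. [r6c4∈{2}] r6c4's peers cover all but 2. So r6c4=2.
Step 14. [r4c6∈{7}] r4c6 has the single candidate 7 ⇒ r4c6=7.
Step 15. [r3c7∈{5,6}] col 7 places 5 nowhere but r3c7. So r3c7=5.
Step 16. [r1c7∈{7}] nothing but 7 survives at r1c7 ⇒ r1c7=7.
Step 17. [r7c4∈{1}] r7c4 is down to just 1. So r7c4=1.
Step 18. [r4c5∈{9}] r4c5's peers cover all but 9, so r4c5=9.
Step 19. [r1c9∈{8}] nothing but 8 survives at r1c9, so r1c9=8.
Step 20. [r6c8∈{7}] nothing but 7 survives at r6c8, so r6c8=7.
Step 21. [r3c3∈{9}] nothing but 9 survives at r3c3 ⇒ r3c3=9.
Step 22. [r8c4∈{6}] nothing but 6 survives at r8c4. So r8c4=6.
Step 23. [r1c8∈{9}] r1c8 has the single candidate 9. So r1c8=9.
Step 24. [r2c3∈{8}] only 8 remains possible at r2c3, so r2c3=8.
Step 25. [r9c2∈{9}] r9c2 has the single candidate 9, so r9c2=9.
Step 26. [r2c1∈{4}] only 4 remains possible at r2c1, so r2c1=4.
Step 27. [r5c2∈{3}] r5c2 is down to just 3 ⇒ r5c2=3.
Step 28. [r8c9∈{5}] nothing but 5 survives at r8c9 ⇒ r8c9=5.
Step 29. [r4c3∈{6}] r4c3 is down to just 6 ⇒ r4c3=6.
Step 30. [r7c2∈{5}] r7c2 is down to just 5, so r7c2=5.
Step 31. [r2c7∈{6}] r2c7 has the single candidate 6 ⇒ r2c7=6.
Step 32. [r7c5∈{7}] r7c5's peers cover all but 7, so r7c5=7.
Step 33. [r4c8∈{3}] only 3 remains possible at r4c8 ⇒ r4c8=3.
Step 34. [r2c6∈{1}] nothing but 1 survives at r2c6, so r2c6=1.
Step 35. [r3c9∈{4}] nothing but 4 survives at r3c9. So r3c9=4.
Step 36. [r3c5∈{6}] nothing but 6 survives at r3c5, so r3c5=6.
Step 37. [r1c5∈{3}] nothing but 3 survives at r1c5, so r1c5=3.
Step 38. [r7c6∈{4}] r7c6's peers cover all but 4, so r7c6=4.
Step 39. [r1c6∈{2}] nothing but 2 survives at r1c6 ⇒ r1c6=2.
Step 40. [r6c3∈{1}] r6c3's peers cover all but 1. So r6c3=1.
Step 41. [r5c9∈{2}] r5c9 is down to just 2. So r5c9=2.
Step 42. [r4c1∈{2}] r4c1 is down to just 2, so r4c1=2.
Step 43. [r5c4∈{8}] r5c4's peers cover all but 8, so r5c4=8.
Step 44. [r9c7∈{1}] only 1 remains possible at r9c7. So r9c7=1.

Answer: 1 6 5 4 3 2 7 9 8 / 4 7 8 9 5 1 6 2 3 / 3 2 9 7 6 8 5 1 4 / 2 4 6 5 9 7 8 3 1 / 9 3 7 8 1 6 4 5 2 / 5 8 1 2 4 3 9 7 6 / 6 5 3 1 7 4 2 8 9 / 7 1 2 6 8 9 3 4 5 / 8 9 4 3 2 5 1 6 7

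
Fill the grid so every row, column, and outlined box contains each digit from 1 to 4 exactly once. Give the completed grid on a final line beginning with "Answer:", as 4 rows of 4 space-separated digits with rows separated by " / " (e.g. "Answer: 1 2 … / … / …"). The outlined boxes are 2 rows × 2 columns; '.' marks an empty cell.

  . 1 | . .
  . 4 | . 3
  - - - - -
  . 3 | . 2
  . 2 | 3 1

Step 1. [r3c3∈{4}] r3c3's peers cover all but 4, so r3c3=4.
Step 2. [r1c3∈{2}] r1c3 has the single candidate 2 ⇒ r1c3=2.
Step 3. [r2c3∈{1}] r2c3 has the single candidate 1 ⇒ r2c3=1.
Step 4. [r1c4∈{4}] r1c4 has the single candidate 4. So r1c4=4.
Step 5. [r1c1∈{3}] r1c1 is down to just 3, so r1c1=3.
Step 6. [r3c1∈{1}] nothing but 1 survives at r3c1, so r3c1=1.
Step 7. [r4c1∈{4}] only 4 remains possible at r4c1. So r4c1=4.
Step 8. [r2c1∈{2}] r2c1's peers cover all but 2, so r2c1=2.

Answer: 3 1 2 4 / 2 4 1 3 / 1 3 4 2 / 4 2 3 1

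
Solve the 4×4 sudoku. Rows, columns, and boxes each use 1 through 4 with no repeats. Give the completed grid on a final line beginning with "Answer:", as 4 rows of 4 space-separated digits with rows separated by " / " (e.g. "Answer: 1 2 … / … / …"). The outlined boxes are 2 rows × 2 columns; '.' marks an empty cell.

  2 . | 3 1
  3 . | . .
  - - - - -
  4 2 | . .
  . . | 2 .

Step 1. [r2c3∈{4}] r2c3 is down to just 4, so r2c3=4.
Step 2. [r4c2∈{1,3}] in col 2, 3 fits only at r4c2 ⇒ r4c2=3.
Step 3. [r1c2∈{4}] only 4 remains possible at r1c2. So r1c2=4.
Step 4. [r2c4∈{2}] r2c4 has the single candidate 2 ⇒ r2c4=2.
Step 5. [r4c1∈{1}] r4c1 is down to just 1 ⇒ r4c1=1.
Step 6. [r3c4∈{3}] r3c4 is down to just 3 ⇒ r3c4=3.
Step 7. [r3c3∈{1}] r3c3 has the single candidate 1. So r3c3=1.
Step 8. [r4c4∈{4}] nothing but 4 survives at r4c4 ⇒ r4c4=4.
Step 9. [r2c2∈{1}] r2c2's peers cover all but 1. So r2c2=1.

Answer: 2 4 3 1 / 3 1 4 2 / 4 2 1 3 / 1 3 2 4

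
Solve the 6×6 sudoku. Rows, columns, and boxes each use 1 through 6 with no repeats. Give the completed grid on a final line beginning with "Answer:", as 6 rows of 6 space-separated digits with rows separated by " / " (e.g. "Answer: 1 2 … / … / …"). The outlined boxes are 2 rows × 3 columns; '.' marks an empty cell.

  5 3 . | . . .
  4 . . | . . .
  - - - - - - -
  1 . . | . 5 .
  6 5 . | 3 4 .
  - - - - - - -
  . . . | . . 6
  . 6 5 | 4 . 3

Step 1. [r4c3∈{2}] nothing but 2 survives at r4c3. So r4c3=2.
Step 2. [r6c5∈{1,2}] 1 has one home in row 6: r6c5 ⇒ r6c5=1.
Step 3. [r5c5∈{2}] r5c5's peers cover all but 2. So r5c5=2.
Step 4. [r1c5∈{6}] r1c5's peers cover all but 6. So r1c5=6.
Step 5. [r1c3∈{1}] r1c3 has the single candidate 1 ⇒ r1c3=1.
Step 6. [r1c4∈{2}] r1c4 has the single candidate 2 ⇒ r1c4=2.
Step 7. [r3c3∈{3,4}] across row 3, 3 lands solely at r3c3 ⇒ r3c3=3.
Step 8. [r2c6∈{1,5}] 5 has one home in col 6: r2c6. So r2c6=5.
Step 9. [r5c2∈{1,4}] row 5 places 1 nowhere but r5c2, so r5c2=1.
Step 10. [r6c1∈{2}] r6c1 is down to just 2 ⇒ r6c1=2.
Step 11. [r3c2∈{4}] r3c2 is down to just 4, so r3c2=4.
Step 12. [r2c4∈{1}] r2c4's peers cover all but 1, so r2c4=1.
Step 13. [r4c6∈{1}] r4c6 is down to just 1. So r4c6=1.
Step 14. [r2c3∈{6}] only 6 remains possible at r2c3 ⇒ r2c3=6.
Step 15. [r2c5∈{3}] only 3 remains possible at r2c5 ⇒ r2c5=3.
Step 16. [r3c6∈{2}] r3c6 has the single candidate 2. So r3c6=2.
Step 17. [r1c6∈{4}] r1c6's peers cover all but 4, so r1c6=4.
Step 18. [r3c4∈{6}] only 6 remains possible at r3c4. So r3c4=6.
Step 19. [r5c3∈{4}] only 4 remains possible at r5c3, so r5c3=4.
Step 20. [r5c4∈{5}] only 5 remains possible at r5c4. So r5c4=5.
Step 21. [r5c1∈{3}] r5c1's peers cover all but 3. So r5c1=3.
Step 22. [r2c2∈{2}] r2c2 has the single candidate 2 ⇒ r2c2=2.

Answer: 5 3 1 2 6 4 / 4 2 6 1 3 5 / 1 4 3 6 5 2 / 6 5 2 3 4 1 / 3 1 4 5 2 6 / 2 6 5 4 1 3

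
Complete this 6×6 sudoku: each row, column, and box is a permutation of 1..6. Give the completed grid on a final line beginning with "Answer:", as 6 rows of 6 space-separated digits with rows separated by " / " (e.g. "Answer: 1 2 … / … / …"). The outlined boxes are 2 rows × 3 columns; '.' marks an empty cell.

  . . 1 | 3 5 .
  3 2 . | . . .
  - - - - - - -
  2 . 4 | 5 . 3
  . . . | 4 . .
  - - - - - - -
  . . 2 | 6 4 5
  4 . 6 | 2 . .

Step 1. [r4c1∈{1,5,6}] 5 has one home in col 1: r4c1. So r4c1=5.
Step 2. [r6c6∈{1}] r6c6 has the single candidate 1, so r6c6=1.
Step 3. [r4c5∈{1,2,6}] r4c5 is the only open cell in col 5 admitting 2 ⇒ r4c5=2.
Step 4. [r4c2∈{1,3,6}] across row 4, 1 lands solely at r4c2. So r4c2=1.
Step 5. [r4c6∈{6}] nothing but 6 survives at r4c6. So r4c6=6.
Step 6. [r1c2∈{4,6}] in col 2, 4 fits only at r1c2. So r1c2=4.
Step 7. [r2c4∈{1}] only 1 remains possible at r2c4 ⇒ r2c4=1.
Step 8. [r6c2∈{3,5}] 5 has one home in row 6: r6c2. So r6c2=5.
Step 9. [r4c3∈{3}] only 3 remains possible at r4c3 ⇒ r4c3=3.
Step 10. [r3c5∈{1}] r3c5 is down to just 1. So r3c5=1.
Step 11. [r5c1∈{1}] r5c1 is down to just 1, so r5c1=1.
Step 12. [r1c1∈{6}] r1c1 is down to just 6, so r1c1=6.
Step 13. [r5c2∈{3}] r5c2's peers cover all but 3. So r5c2=3.
Step 14. [r3c2∈{6}] only 6 remains possible at r3c2 ⇒ r3c2=6.
Step 15. [r6c5∈{3}] nothing but 3 survives at r6c5, so r6c5=3.
Step 16. [r2c3∈{5}] r2c3 is down to just 5, so r2c3=5.
Step 17. [r2c5∈{6}] r2c5 is down to just 6, so r2c5=6.
Step 18. [r1c6∈{2}] r1c6's peers cover all but 2 ⇒ r1c6=2.
Step 19. [r2c6∈{4}] only 4 remains possible at r2c6 ⇒ r2c6=4.

Answer: 6 4 1 3 5 2 / 3 2 5 1 6 4 / 2 6 4 5 1 3 / 5 1 3 4 2 6 / 1 3 2 6 4 5 / 4 5 6 2 3 1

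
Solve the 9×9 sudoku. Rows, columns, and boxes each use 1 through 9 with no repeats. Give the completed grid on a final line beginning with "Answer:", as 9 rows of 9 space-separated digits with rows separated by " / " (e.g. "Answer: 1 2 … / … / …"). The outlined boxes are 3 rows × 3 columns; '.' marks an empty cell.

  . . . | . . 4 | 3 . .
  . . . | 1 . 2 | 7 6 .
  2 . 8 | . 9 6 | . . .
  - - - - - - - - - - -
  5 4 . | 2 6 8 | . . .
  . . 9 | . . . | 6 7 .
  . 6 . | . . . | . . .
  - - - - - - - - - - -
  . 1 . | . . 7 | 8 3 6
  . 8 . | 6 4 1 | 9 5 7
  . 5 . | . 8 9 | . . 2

Step 1. [r4c7∈{1}] only 1 remains possible at r4c7 ⇒ r4c7=1.
Step 2. [r2c9∈{4,5,8,9}] across row 2, 8 lands solely at r2c9. So r2c9=8.
Step 3. [r8c1∈{3}] r8c1 is down to just 3 ⇒ r8c1=3.
Step 4. [r6c4∈{3,4,5,7,9}] 9 has one home in col 4: r6c4. So r6c4=9.
Step 5. [r6c5∈{1,3,5,7}] box 5 places 7 nowhere but r6c5. So r6c5=7.
Step 6. [r1c5∈{5}] only 5 remains possible at r1c5, so r1c5=5.
Step 7. [r9c7∈{4}] r9c7's peers cover all but 4. So r9c7=4.
Step 8. [r2c5∈{3}] nothing but 3 survives at r2c5. So r2c5=3.
Step 9. [r6c8∈{2,4,8}] across col 8, 8 lands solely at r6c8. So r6c8=8.
Step 10. [r6c9∈{3,4,5}] 4 has one home in row 6: r6c9, so r6c9=4.
Step 11. [r2c2∈{9}] r2c2's peers cover all but 9. So r2c2=9.
Step 12. [r1c2∈{7}] nothing but 7 survives at r1c2, so r1c2=7.
Step 13. [r6c1∈{1}] r6c1 has the single candidate 1. So r6c1=1.
Step 14. [r1c3∈{1,6}] across col 3, 1 lands solely at r1c3. So r1c3=1.
Step 15. [r1c9∈{9}] nothing but 9 survives at r1c9 ⇒ r1c9=9.
Step 16. [r9c3∈{6,7}] in col 3, 6 fits only at r9c3. So r9c3=6.
Step 17. [r5c2∈{2,3}] in row 5, 2 fits only at r5c2, so r5c2=2.
Step 18. [r5c4∈{3,4,5}] in row 5, 4 fits only at r5c4. So r5c4=4.
Step 19. [r6c3∈{3}] only 3 remains possible at r6c3 ⇒ r6c3=3.
Step 20. [r5c6∈{3,5}] across col 6, 3 lands solely at r5c6 ⇒ r5c6=3.
Step 21. [r2c1∈{4}] r2c1 is down to just 4, so r2c1=4.
Step 22. [r3c9∈{1,5}] col 9 places 1 nowhere but r3c9, so r3c9=1.
Step 23. [r7c5∈{2}] nothing but 2 survives at r7c5. So r7c5=2.
Step 24. [r6c6∈{5}] r6c6's peers cover all but 5 ⇒ r6c6=5.
Step 25. [r3c7∈{5}] only 5 remains possible at r3c7 ⇒ r3c7=5.
Step 26. [r4c9∈{3}] r4c9 is down to just 3. So r4c9=3.
Step 27. [r5c9∈{5}] nothing but 5 survives at r5c9. So r5c9=5.
Step 28. [r9c1∈{7}] r9c1's peers cover all but 7, so r9c1=7.
Step 29. [r7c1∈{9}] r7c1's peers cover all but 9 ⇒ r7c1=9.
Step 30. [r8c3∈{2}] only 2 remains possible at r8c3 ⇒ r8c3=2.
Step 31. [r7c3∈{4}] only 4 remains possible at r7c3 ⇒ r7c3=4.
Step 32. [r9c4∈{3}] r9c4 has the single candidate 3. So r9c4=3.
Step 33. [r1c8∈{2}] r1c8 has the single candidate 2 ⇒ r1c8=2.
Step 34. [r2c3∈{5}] nothing but 5 survives at r2c3 ⇒ r2c3=5.
Step 35. [r7c4∈{5}] r7c4's peers cover all but 5. So r7c4=5.
Step 36. [r3c2∈{3}] nothing but 3 survives at r3c2, so r3c2=3.
Step 37. [r4c3∈{7}] r4c3's peers cover all but 7 ⇒ r4c3=7.
Step 38. [r9c8∈{1}] only 1 remains possible at r9c8. So r9c8=1.
Step 39. [r1c1∈{6}] r1c1's peers cover all but 6 ⇒ r1c1=6.
Step 40. [r5c5∈{1}] only 1 remains possible at r5c5 ⇒ r5c5=1.
Step 41. [r5c1∈{8}] r5c1 is down to just 8. So r5c1=8.
Step 42. [r3c8∈{4}] r3c8 has the single candidate 4, so r3c8=4.
Step 43. [r6c7∈{2}] nothing but 2 survives at r6c7, so r6c7=2.
Step 44. [r3c4∈{7}] r3c4 is down to just 7, so r3c4=7.
Step 45. [r1c4∈{8}] r1c4 is down to just 8, so r1c4=8.
Step 46. [r4c8∈{9}] r4c8 has the single candidate 9. So r4c8=9.

Answer: 6 7 1 8 5 4 3 2 9 / 4 9 5 1 3 2 7 6 8 / 2 3 8 7 9 6 5 4 1 / 5 4 7 2 6 8 1 9 3 / 8 2 9 4 1 3 6 7 5 / 1 6 3 9 7 5 2 8 4 / 9 1 4 5 2 7 8 3 6 / 3 8 2 6 4 1 9 5 7 / 7 5 6 3 8 9 4 1 2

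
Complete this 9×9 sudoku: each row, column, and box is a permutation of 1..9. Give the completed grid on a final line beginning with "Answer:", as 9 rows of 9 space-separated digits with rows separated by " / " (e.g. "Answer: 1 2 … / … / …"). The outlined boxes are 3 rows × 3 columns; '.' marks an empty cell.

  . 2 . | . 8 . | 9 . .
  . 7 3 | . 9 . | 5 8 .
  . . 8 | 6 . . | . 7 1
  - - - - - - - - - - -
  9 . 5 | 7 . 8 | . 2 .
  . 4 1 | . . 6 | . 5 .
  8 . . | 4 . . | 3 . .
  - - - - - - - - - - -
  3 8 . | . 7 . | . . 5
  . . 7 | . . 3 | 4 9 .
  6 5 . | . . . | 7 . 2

Step 1. [r1c8∈{3,4,6}] across col 8, 4 lands solely at r1c8. So r1c8=4.
Step 2. [r3c5∈{2,3,4,5}] row 3 places 3 nowhere but r3c5 ⇒ r3c5=3.
Step 3. [r5c5∈{2}] r5c5's peers cover all but 2 ⇒ r5c5=2.
Step 4. [r4c5∈{1}] only 1 remains possible at r4c5. So r4c5=1.
Step 5. [r4c7∈{6}] nothing but 6 survives at r4c7, so r4c7=6.
Step 6. [r7c7∈{1}] nothing but 1 survives at r7c7 ⇒ r7c7=1.
Step 7. [r8c9∈{6,8}] 8 has one home in box 9: r8c9 ⇒ r8c9=8.
Step 8. [r9c5∈{4}] r9c5 is down to just 4, so r9c5=4.
Step 9. [r8c1∈{1,2}] across col 1, 2 lands solely at r8c1. So r8c1=2.
Step 10. [r9c3∈{9}] r9c3 has the single candidate 9, so r9c3=9.
Step 11. [r9c6∈{1}] r9c6 has the single candidate 1, so r9c6=1.
Step 12. [r6c5∈{5}] r6c5 has the single candidate 5. So r6c5=5.
Step 13. [r6c6∈{9}] only 9 remains possible at r6c6. So r6c6=9.
Step 14. [r7c6∈{2}] r7c6's peers cover all but 2. So r7c6=2.
Step 15. [r2c6∈{4}] nothing but 4 survives at r2c6, so r2c6=4.
Step 16. [r3c6∈{5}] only 5 remains possible at r3c6, so r3c6=5.
Step 17. [r2c1∈{1}] only 1 remains possible at r2c1 ⇒ r2c1=1.
Step 18. [r1c3∈{6}] only 6 remains possible at r1c3 ⇒ r1c3=6.
Step 19. [r5c1∈{7}] nothing but 7 survives at r5c1. So r5c1=7.
Step 20. [r1c9∈{3}] only 3 remains possible at r1c9 ⇒ r1c9=3.
Step 21. [r3c2∈{9}] only 9 remains possible at r3c2. So r3c2=9.
Step 22. [r7c3∈{4}] r7c3's peers cover all but 4, so r7c3=4.
Step 23. [r5c9∈{9}] r5c9 is down to just 9 ⇒ r5c9=9.
Step 24. [r5c7∈{8}] only 8 remains possible at r5c7 ⇒ r5c7=8.
Step 25. [r9c4∈{8}] nothing but 8 survives at r9c4 ⇒ r9c4=8.
Step 26. [r3c1∈{4}] r3c1's peers cover all but 4. So r3c1=4.
Step 27. [r6c2∈{6}] only 6 remains possible at r6c2. So r6c2=6.
Step 28. [r2c9∈{6}] only 6 remains possible at r2c9, so r2c9=6.
Step 29. [r1c1∈{5}] r1c1 is down to just 5, so r1c1=5.
Step 30. [r7c8∈{6}] r7c8 has the single candidate 6 ⇒ r7c8=6.
Step 31. [r4c2∈{3}] only 3 remains possible at r4c2. So r4c2=3.
Step 32. [r8c2∈{1}] only 1 remains possible at r8c2, so r8c2=1.
Step 33. [r8c5∈{6}] r8c5 has the single candidate 6, so r8c5=6.
Step 34. [r1c4∈{1}] nothing but 1 survives at r1c4. So r1c4=1.
Step 35. [r5c4∈{3}] only 3 remains possible at r5c4, so r5c4=3.
Step 36. [r6c8∈{1}] r6c8 has the single candidate 1 ⇒ r6c8=1.
Step 37. [r4c9∈{4}] nothing but 4 survives at r4c9, so r4c9=4.
Step 38. [r2c4∈{2}] r2c4 is down to just 2 ⇒ r2c4=2.
Step 39. [r6c3∈{2}] r6c3 is down to just 2. So r6c3=2.
Step 40. [r3c7∈{2}] only 2 remains possible at r3c7, so r3c7=2.
Step 41. [r8c4∈{5}] r8c4 has the single candidate 5 ⇒ r8c4=5.
Step 42. [r7c4∈{9}] nothing but 9 survives at r7c4 ⇒ r7c4=9.
Step 43. [r9c8∈{3}] r9c8 has the single candidate 3 ⇒ r9c8=3.
Step 44. [r6c9∈{7}] only 7 remains possible at r6c9 ⇒ r6c9=7.
Step 45. [r1c6∈{7}] only 7 remains possible at r1c6 ⇒ r1c6=7.

Answer: 5 2 6 1 8 7 9 4 3 / 1 7 3 2 9 4 5 8 6 / 4 9 8 6 3 5 2 7 1 / 9 3 5 7 1 8 6 2 4 / 7 4 1 3 2 6 8 5 9 / 8 6 2 4 5 9 3 1 7 / 3 8 4 9 7 2 1 6 5 / 2 1 7 5 6 3 4 9 8 / 6 5 9 8 4 1 7 3 2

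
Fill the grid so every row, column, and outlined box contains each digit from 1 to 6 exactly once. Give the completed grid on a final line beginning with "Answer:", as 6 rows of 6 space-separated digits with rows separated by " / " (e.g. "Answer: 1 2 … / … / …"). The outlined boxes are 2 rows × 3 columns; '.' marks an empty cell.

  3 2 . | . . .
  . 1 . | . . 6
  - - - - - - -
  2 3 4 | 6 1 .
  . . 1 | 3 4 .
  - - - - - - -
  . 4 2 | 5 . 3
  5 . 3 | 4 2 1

Step 1. [r1c5∈{5}] nothing but 5 survives at r1c5, so r1c5=5.
Step 2. [r4c2∈{5,6}] 5 has one home in col 2: r4c2, so r4c2=5.
Step 3. [r4c1∈{6}] nothing but 6 survives at r4c1, so r4c1=6.
Step 4. [r1c4∈{1}] nothing but 1 survives at r1c4. So r1c4=1.
Step 5. [r2c3∈{5}] nothing but 5 survives at r2c3, so r2c3=5.
Step 6. [r2c4∈{2}] r2c4 is down to just 2 ⇒ r2c4=2.
Step 7. [r5c1∈{1}] r5c1's peers cover all but 1 ⇒ r5c1=1.
Step 8. [r1c3∈{6}] nothing but 6 survives at r1c3. So r1c3=6.
Step 9. [r3c6∈{5}] only 5 remains possible at r3c6, so r3c6=5.
Step 10. [r4c6∈{2}] only 2 remains possible at r4c6, so r4c6=2.
Step 11. [r6c2∈{6}] nothing but 6 survives at r6c2, so r6c2=6.
Step 12. [r2c1∈{4}] r2c1's peers cover all but 4. So r2c1=4.
Step 13. [r5c5∈{6}] r5c5 is down to just 6 ⇒ r5c5=6.
Step 14. [r1c6∈{4}] nothing but 4 survives at r1c6. So r1c6=4.
Step 15. [r2c5∈{3}] r2c5 has the single candidate 3. So r2c5=3.

Answer: 3 2 6 1 5 4 / 4 1 5 2 3 6 / 2 3 4 6 1 5 / 6 5 1 3 4 2 / 1 4 2 5 6 3 / 5 6 3 4 2 1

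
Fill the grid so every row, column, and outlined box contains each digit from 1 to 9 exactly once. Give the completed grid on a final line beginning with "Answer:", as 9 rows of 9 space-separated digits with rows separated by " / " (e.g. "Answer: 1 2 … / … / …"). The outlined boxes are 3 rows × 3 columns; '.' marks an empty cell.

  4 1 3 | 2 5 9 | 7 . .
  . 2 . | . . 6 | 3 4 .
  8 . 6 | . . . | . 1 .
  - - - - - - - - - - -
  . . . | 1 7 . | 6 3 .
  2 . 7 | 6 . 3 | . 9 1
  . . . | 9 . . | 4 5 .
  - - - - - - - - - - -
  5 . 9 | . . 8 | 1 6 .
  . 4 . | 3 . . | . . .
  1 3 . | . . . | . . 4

Step 1. [r5c7∈{8}] only 8 remains possible at r5c7. So r5c7=8.
Step 2. [r4c6∈{2,4,5}] box 5 places 5 nowhere but r4c6 ⇒ r4c6=5.
Step 3. [r6c5∈{2,8}] r6c5 is the only open cell in box 5 admitting 8 ⇒ r6c5=8.
Step 4. [r7c2∈{7}] only 7 remains possible at r7c2. So r7c2=7.
Step 5. [r4c9∈{2}] r4c9's peers cover all but 2, so r4c9=2.
Step 6. [r7c5∈{2,4}] row 7 places 2 nowhere but r7c5 ⇒ r7c5=2.
Step 7. [r9c6∈{7}] r9c6 is down to just 7. So r9c6=7.
Step 8. [r1c8∈{8}] nothing but 8 survives at r1c8 ⇒ r1c8=8.
Step 9. [r8c9∈{5,7,8,9}] 8 has one home in col 9: r8c9 ⇒ r8c9=8.
Step 10. [r8c7∈{2,5,9}] in row 8, 5 fits only at r8c7, so r8c7=5.
Step 11. [r9c7∈{2,9}] box 9 places 9 nowhere but r9c7 ⇒ r9c7=9.
Step 12. [r9c8∈{2}] r9c8's peers cover all but 2. So r9c8=2.
Step 13. [r8c5∈{1,6,9}] row 8 places 9 nowhere but r8c5 ⇒ r8c5=9.
Step 14. [r2c3∈{5}] only 5 remains possible at r2c3, so r2c3=5.
Step 15. [r3c2∈{9}] only 9 remains possible at r3c2, so r3c2=9.
Step 16. [r3c6∈{4}] nothing but 4 survives at r3c6 ⇒ r3c6=4.
Step 17. [r6c2∈{6}] nothing but 6 survives at r6c2. So r6c2=6.
Step 18. [r2c4∈{7,8}] r2c4 is the only open cell in row 2 admitting 8 ⇒ r2c4=8.
Step 19. [r4c3∈{4,8}] across row 4, 4 lands solely at r4c3 ⇒ r4c3=4.
Step 20. [r9c3∈{8}] r9c3 is down to just 8. So r9c3=8.
Step 21. [r7c9∈{3}] r7c9 has the single candidate 3 ⇒ r7c9=3.
Step 22. [r8c6∈{1}] only 1 remains possible at r8c6. So r8c6=1.
Step 23. [r5c5∈{4}] nothing but 4 survives at r5c5. So r5c5=4.
Step 24. [r1c9∈{6}] only 6 remains possible at r1c9 ⇒ r1c9=6.
Step 25. [r3c4∈{7}] only 7 remains possible at r3c4, so r3c4=7.
Step 26. [r6c3∈{1}] r6c3 is down to just 1. So r6c3=1.
Step 27. [r2c9∈{9}] r2c9 has the single candidate 9 ⇒ r2c9=9.
Step 28. [r9c4∈{5}] r9c4 has the single candidate 5, so r9c4=5.
Step 29. [r9c5∈{6}] r9c5 is down to just 6. So r9c5=6.
Step 30. [r6c1∈{3}] r6c1 is down to just 3 ⇒ r6c1=3.
Step 31. [r5c2∈{5}] r5c2 is down to just 5. So r5c2=5.
Step 32. [r3c7∈{2}] r3c7 is down to just 2, so r3c7=2.
Step 33. [r3c9∈{5}] r3c9's peers cover all but 5, so r3c9=5.
Step 34. [r6c6∈{2}] r6c6 has the single candidate 2, so r6c6=2.
Step 35. [r3c5∈{3}] r3c5 is down to just 3, so r3c5=3.
Step 36. [r2c5∈{1}] nothing but 1 survives at r2c5, so r2c5=1.
Step 37. [r8c1∈{6}] nothing but 6 survives at r8c1. So r8c1=6.
Step 38. [r7c4∈{4}] r7c4 has the single candidate 4, so r7c4=4.
Step 39. [r6c9∈{7}] nothing but 7 survives at r6c9, so r6c9=7.
Step 40. [r8c8∈{7}] r8c8 has the single candidate 7 ⇒ r8c8=7.
Step 41. [r8c3∈{2}] only 2 remains possible at r8c3 ⇒ r8c3=2.
Step 42. [r4c2∈{8}] r4c2's peers cover all but 8, so r4c2=8.
Step 43. [r4c1∈{9}] only 9 remains possible at r4c1, so r4c1=9.
Step 44. [r2c1∈{7}] nothing but 7 survives at r2c1 ⇒ r2c1=7.

Answer: 4 1 3 2 5 9 7 8 6 / 7 2 5 8 1 6 3 4 9 / 8 9 6 7 3 4 2 1 5 / 9 8 4 1 7 5 6 3 2 / 2 5 7 6 4 3 8 9 1 / 3 6 1 9 8 2 4 5 7 / 5 7 9 4 2 8 1 6 3 / 6 4 2 3 9 1 5 7 8 / 1 3 8 5 6 7 9 2 4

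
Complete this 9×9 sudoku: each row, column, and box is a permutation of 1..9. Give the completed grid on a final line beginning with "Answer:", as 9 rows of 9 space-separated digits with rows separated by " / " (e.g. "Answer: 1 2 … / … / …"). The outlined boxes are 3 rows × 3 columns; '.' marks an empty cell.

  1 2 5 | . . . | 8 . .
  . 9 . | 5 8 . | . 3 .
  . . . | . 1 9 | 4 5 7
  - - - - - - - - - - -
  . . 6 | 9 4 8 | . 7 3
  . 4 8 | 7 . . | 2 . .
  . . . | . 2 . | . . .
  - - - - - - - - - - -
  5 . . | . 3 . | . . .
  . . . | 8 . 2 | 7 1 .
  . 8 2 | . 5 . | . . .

Step 1. [r5c5∈{6}] r5c5's peers cover all but 6. So r5c5=6.
Step 2. [r5c8∈{9}] nothing but 9 survives at r5c8, so r5c8=9.
Step 3. [r1c8∈{6}] nothing but 6 survives at r1c8 ⇒ r1c8=6.
Step 4. [r9c8∈{4}] r9c8 has the single candidate 4, so r9c8=4.
Step 5. [r5c1∈{3}] r5c1 is down to just 3. So r5c1=3.
Step 6. [r8c9∈{5,6,9}] 5 has one home in row 8: r8c9, so r8c9=5.
Step 7. [r5c9∈{1}] r5c9's peers cover all but 1, so r5c9=1.
Step 8. [r4c2∈{1,5}] in row 4, 1 fits only at r4c2 ⇒ r4c2=1.
Step 9. [r7c3∈{1,4,7,9}] 1 has one home in col 3: r7c3, so r7c3=1.
Step 10. [r3c3∈{3}] nothing but 3 survives at r3c3, so r3c3=3.
Step 11. [r3c2∈{6}] r3c2 has the single candidate 6, so r3c2=6.
Step 12. [r2c6∈{4,6,7}] 6 has one home in row 2: r2c6. So r2c6=6.
Step 13. [r8c1∈{4,6,9}] across row 8, 6 lands solely at r8c1 ⇒ r8c1=6.
Step 14. [r7c2∈{7}] r7c2 has the single candidate 7. So r7c2=7.
Step 15. [r9c1∈{9}] r9c1's peers cover all but 9. So r9c1=9.
Step 16. [r9c9∈{6}] nothing but 6 survives at r9c9, so r9c9=6.
Step 17. [r6c1∈{7}] only 7 remains possible at r6c1 ⇒ r6c1=7.
Step 18. [r9c4∈{1}] nothing but 1 survives at r9c4 ⇒ r9c4=1.
Step 19. [r7c8∈{2,8}] across col 8, 2 lands solely at r7c8 ⇒ r7c8=2.
Step 20. [r7c6∈{4}] r7c6 is down to just 4 ⇒ r7c6=4.
Step 21. [r7c9∈{8,9}] 8 has one home in row 7: r7c9, so r7c9=8.
Step 22. [r6c2∈{5}] r6c2's peers cover all but 5. So r6c2=5.
Step 23. [r6c4∈{3}] nothing but 3 survives at r6c4 ⇒ r6c4=3.
Step 24. [r9c6∈{7}] r9c6's peers cover all but 7. So r9c6=7.
Step 25. [r8c3∈{4}] r8c3 is down to just 4 ⇒ r8c3=4.
Step 26. [r4c7∈{5}] r4c7's peers cover all but 5. So r4c7=5.
Step 27. [r1c5∈{7}] r1c5's peers cover all but 7 ⇒ r1c5=7.
Step 28. [r1c4∈{4}] nothing but 4 survives at r1c4, so r1c4=4.
Step 29. [r1c9∈{9}] nothing but 9 survives at r1c9, so r1c9=9.
Step 30. [r8c5∈{9}] r8c5 has the single candidate 9, so r8c5=9.
Step 31. [r2c1∈{4}] nothing but 4 survives at r2c1. So r2c1=4.
Step 32. [r4c1∈{2}] r4c1's peers cover all but 2. So r4c1=2.
Step 33. [r1c6∈{3}] r1c6 has the single candidate 3 ⇒ r1c6=3.
Step 34. [r6c6∈{1}] r6c6's peers cover all but 1 ⇒ r6c6=1.
Step 35. [r6c9∈{4}] r6c9's peers cover all but 4. So r6c9=4.
Step 36. [r5c6∈{5}] nothing but 5 survives at r5c6 ⇒ r5c6=5.
Step 37. [r6c7∈{6}] r6c7's peers cover all but 6, so r6c7=6.
Step 38. [r2c3∈{7}] r2c3 has the single candidate 7, so r2c3=7.
Step 39. [r8c2∈{3}] only 3 remains possible at r8c2 ⇒ r8c2=3.
Step 40. [r2c9∈{2}] r2c9's peers cover all but 2. So r2c9=2.
Step 41. [r9c7∈{3}] only 3 remains possible at r9c7, so r9c7=3.
Step 42. [r2c7∈{1}] r2c7 is down to just 1 ⇒ r2c7=1.
Step 43. [r6c3∈{9}] nothing but 9 survives at r6c3, so r6c3=9.
Step 44. [r7c4∈{6}] r7c4 has the single candidate 6, so r7c4=6.
Step 45. [r3c4∈{2}] r3c4 has the single candidate 2 ⇒ r3c4=2.
Step 46. [r3c1∈{8}] r3c1 is down to just 8. So r3c1=8.
Step 47. [r6c8∈{8}] nothing but 8 survives at r6c8, so r6c8=8.
Step 48. [r7c7∈{9}] r7c7 is down to just 9 ⇒ r7c7=9.

Answer: 1 2 5 4 7 3 8 6 9 / 4 9 7 5 8 6 1 3 2 / 8 6 3 2 1 9 4 5 7 / 2 1 6 9 4 8 5 7 3 / 3 4 8 7 6 5 2 9 1 / 7 5 9 3 2 1 6 8 4 / 5 7 1 6 3 4 9 2 8 / 6 3 4 8 9 2 7 1 5 / 9 8 2 1 5 7 3 4 6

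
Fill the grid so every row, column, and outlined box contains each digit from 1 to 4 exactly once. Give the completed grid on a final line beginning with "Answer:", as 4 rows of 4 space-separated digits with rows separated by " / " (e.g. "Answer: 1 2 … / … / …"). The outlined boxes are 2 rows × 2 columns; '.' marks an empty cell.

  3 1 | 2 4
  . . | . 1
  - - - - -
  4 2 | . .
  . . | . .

Step 1. [r3c4∈{3}] nothing but 3 survives at r3c4 ⇒ r3c4=3.
Step 2. [r4c3∈{1,4}] r4c3 is the only open cell in row 4 admitting 4, so r4c3=4.
Step 3. [r4c4∈{2}] r4c4 has the single candidate 2. So r4c4=2.
Step 4. [r2c1∈{2}] r2c1's peers cover all but 2, so r2c1=2.
Step 5. [r2c3∈{3}] r2c3's peers cover all but 3. So r2c3=3.
Step 6. [r2c2∈{4}] r2c2 has the single candidate 4, so r2c2=4.
Step 7. [r4c2∈{3}] nothing but 3 survives at r4c2, so r4c2=3.
Step 8. [r4c1∈{1}] r4c1 is down to just 1, so r4c1=1.
Step 9. [r3c3∈{1}] r3c3 has the single candidate 1. So r3c3=1.

Answer: 3 1 2 4 / 2 4 3 1 / 4 2 1 3 / 1 3 4 2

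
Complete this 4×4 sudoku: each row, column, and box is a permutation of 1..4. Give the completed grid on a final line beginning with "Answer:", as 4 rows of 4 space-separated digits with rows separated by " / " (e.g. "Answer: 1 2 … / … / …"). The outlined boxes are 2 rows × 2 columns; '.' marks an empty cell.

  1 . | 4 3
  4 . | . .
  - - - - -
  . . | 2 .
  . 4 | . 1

Step 1. [r3c1∈{3}] r3c1's peers cover all but 3 ⇒ r3c1=3.
Step 2. [r1c2∈{2}] r1c2 has the single candidate 2, so r1c2=2.
Step 3. [r4c3∈{3}] r4c3's peers cover all but 3, so r4c3=3.
Step 4. [r3c2∈{1}] only 1 remains possible at r3c2. So r3c2=1.
Step 5. [r4c1∈{2}] r4c1 is down to just 2 ⇒ r4c1=2.
Step 6. [r3c4∈{4}] only 4 remains possible at r3c4 ⇒ r3c4=4.
Step 7. [r2c2∈{3}] r2c2 has the single candidate 3, so r2c2=3.
Step 8. [r2c3∈{1}] r2c3's peers cover all but 1, so r2c3=1.
Step 9. [r2c4∈{2}] r2c4 is down to just 2 ⇒ r2c4=2.

Answer: 1 2 4 3 / 4 3 1 2 / 3 1 2 4 / 2 4 3 1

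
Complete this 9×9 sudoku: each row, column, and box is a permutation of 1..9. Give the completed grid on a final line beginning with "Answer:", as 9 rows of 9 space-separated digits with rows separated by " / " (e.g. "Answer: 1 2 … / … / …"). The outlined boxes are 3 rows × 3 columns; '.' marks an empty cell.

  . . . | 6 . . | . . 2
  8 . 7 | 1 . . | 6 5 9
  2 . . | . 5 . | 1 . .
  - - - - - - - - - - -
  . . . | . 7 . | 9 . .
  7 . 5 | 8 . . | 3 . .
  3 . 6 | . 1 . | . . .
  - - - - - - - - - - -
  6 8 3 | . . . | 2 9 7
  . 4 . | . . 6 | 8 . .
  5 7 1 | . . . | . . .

Step 1. [r7c5∈{4}] only 4 remains possible at r7c5 ⇒ r7c5=4.
Step 2. [r2c6∈{2,3,4}] in row 2, 4 fits only at r2c6. So r2c6=4.
Step 3. [r6c7∈{4,5,7}] in col 7, 5 fits only at r6c7 ⇒ r6c7=5.
Step 4. [r6c8∈{2,4,7,8}] across row 6, 7 lands solely at r6c8, so r6c8=7.
Step 5. [r8c4∈{2,3,5,7,9}] r8c4 is the only open cell in row 8 admitting 7, so r8c4=7.
Step 6. [r6c9∈{4,8}] across row 6, 8 lands solely at r6c9. So r6c9=8.
Step 7. [r3c6∈{3,7,8,9}] r3c6 is the only open cell in row 3 admitting 7. So r3c6=7.
Step 8. [r2c5∈{2,3}] across row 2, 2 lands solely at r2c5. So r2c5=2.
Step 9. [r3c8∈{3,4,8}] r3c8 is the only open cell in row 3 admitting 8, so r3c8=8.
Step 10. [r6c4∈{2,4,9}] row 6 places 4 nowhere but r6c4, so r6c4=4.
Step 11. [r9c7∈{4}] r9c7 has the single candidate 4, so r9c7=4.
Step 12. [r5c5∈{6,9}] in col 5, 6 fits only at r5c5. So r5c5=6.
Step 13. [r1c2∈{1,3,5,9}] row 1 places 5 nowhere but r1c2, so r1c2=5.
Step 14. [r1c1∈{1,4,9}] across row 1, 1 lands solely at r1c1. So r1c1=1.
Step 15. [r4c1∈{4}] nothing but 4 survives at r4c1 ⇒ r4c1=4.
Step 16. [r8c3∈{2,9}] across row 8, 2 lands solely at r8c3. So r8c3=2.
Step 17. [r7c4∈{5}] r7c4 is down to just 5, so r7c4=5.
Step 18. [r3c2∈{3,6,9}] r3c2 is the only open cell in row 3 admitting 6, so r3c2=6.
Step 19. [r4c6∈{2,3,5}] r4c6 is the only open cell in row 4 admitting 5, so r4c6=5.
Step 20. [r4c4∈{2,3}] across row 4, 3 lands solely at r4c4, so r4c4=3.
Step 21. [r3c9∈{3,4}] in row 3, 3 fits only at r3c9 ⇒ r3c9=3.
Step 22. [r3c4∈{9}] r3c4 is down to just 9. So r3c4=9.
Step 23. [r9c9∈{6}] r9c9 has the single candidate 6. So r9c9=6.
Step 24. [r4c9∈{1}] r4c9's peers cover all but 1 ⇒ r4c9=1.
Step 25. [r9c8∈{3}] only 3 remains possible at r9c8 ⇒ r9c8=3.
Step 26. [r4c2∈{2}] r4c2's peers cover all but 2 ⇒ r4c2=2.
Step 27. [r6c6∈{2,9}] 2 has one home in row 6: r6c6. So r6c6=2.
Step 28. [r5c6∈{9}] r5c6 is down to just 9 ⇒ r5c6=9.
Step 29. [r9c6∈{8}] nothing but 8 survives at r9c6 ⇒ r9c6=8.
Step 30. [r1c8∈{4}] r1c8 is down to just 4. So r1c8=4.
Step 31. [r8c5∈{3,9}] r8c5 is the only open cell in row 8 admitting 3, so r8c5=3.
Step 32. [r1c5∈{8}] r1c5's peers cover all but 8 ⇒ r1c5=8.
Step 33. [r1c3∈{9}] nothing but 9 survives at r1c3 ⇒ r1c3=9.
Step 34. [r5c8∈{2}] r5c8 has the single candidate 2. So r5c8=2.
Step 35. [r4c8∈{6}] r4c8's peers cover all but 6, so r4c8=6.
Step 36. [r8c1∈{9}] r8c1 has the single candidate 9. So r8c1=9.
Step 37. [r9c5∈{9}] r9c5 has the single candidate 9, so r9c5=9.
Step 38. [r5c2∈{1}] only 1 remains possible at r5c2. So r5c2=1.
Step 39. [r1c7∈{7}] nothing but 7 survives at r1c7. So r1c7=7.
Step 40. [r2c2∈{3}] nothing but 3 survives at r2c2. So r2c2=3.
Step 41. [r5c9∈{4}] r5c9's peers cover all but 4, so r5c9=4.
Step 42. [r1c6∈{3}] r1c6 is down to just 3, so r1c6=3.
Step 43. [r7c6∈{1}] r7c6 has the single candidate 1, so r7c6=1.
Step 44. [r9c4∈{2}] r9c4's peers cover all but 2, so r9c4=2.
Step 45. [r3c3∈{4}] r3c3 has the single candidate 4 ⇒ r3c3=4.
Step 46. [r8c9∈{5}] r8c9's peers cover all but 5. So r8c9=5.
Step 47. [r4c3∈{8}] r4c3's peers cover all but 8. So r4c3=8.
Step 48. [r8c8∈{1}] nothing but 1 survives at r8c8. So r8c8=1.
Step 49. [r6c2∈{9}] only 9 remains possible at r6c2, so r6c2=9.

Answer: 1 5 9 6 8 3 7 4 2 / 8 3 7 1 2 4 6 5 9 / 2 6 4 9 5 7 1 8 3 / 4 2 8 3 7 5 9 6 1 / 7 1 5 8 6 9 3 2 4 / 3 9 6 4 1 2 5 7 8 / 6 8 3 5 4 1 2 9 7 / 9 4 2 7 3 6 8 1 5 / 5 7 1 2 9 8 4 3 6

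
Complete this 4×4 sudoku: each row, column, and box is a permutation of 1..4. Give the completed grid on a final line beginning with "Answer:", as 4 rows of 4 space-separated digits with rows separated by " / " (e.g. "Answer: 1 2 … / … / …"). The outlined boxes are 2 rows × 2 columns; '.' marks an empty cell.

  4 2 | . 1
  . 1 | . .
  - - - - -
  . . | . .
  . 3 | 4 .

Step 1. [r4c4∈{2}] r4c4's peers cover all but 2 ⇒ r4c4=2.
Step 2. [r1c3∈{3}] r1c3 is down to just 3 ⇒ r1c3=3.
Step 3. [r3c1∈{1,2}] r3c1 is the only open cell in row 3 admitting 2, so r3c1=2.
Step 4. [r4c1∈{1}] r4c1 is down to just 1, so r4c1=1.
Step 5. [r3c3∈{1}] r3c3 is down to just 1. So r3c3=1.
Step 6. [r3c4∈{3}] r3c4 is down to just 3. So r3c4=3.
Step 7. [r3c2∈{4}] r3c2's peers cover all but 4 ⇒ r3c2=4.
Step 8. [r2c3∈{2}] only 2 remains possible at r2c3, so r2c3=2.
Step 9. [r2c4∈{4}] r2c4 has the single candidate 4, so r2c4=4.
Step 10. [r2c1∈{3}] nothing but 3 survives at r2c1 ⇒ r2c1=3.

Answer: 4 2 3 1 / 3 1 2 4 / 2 4 1 3 / 1 3 4 2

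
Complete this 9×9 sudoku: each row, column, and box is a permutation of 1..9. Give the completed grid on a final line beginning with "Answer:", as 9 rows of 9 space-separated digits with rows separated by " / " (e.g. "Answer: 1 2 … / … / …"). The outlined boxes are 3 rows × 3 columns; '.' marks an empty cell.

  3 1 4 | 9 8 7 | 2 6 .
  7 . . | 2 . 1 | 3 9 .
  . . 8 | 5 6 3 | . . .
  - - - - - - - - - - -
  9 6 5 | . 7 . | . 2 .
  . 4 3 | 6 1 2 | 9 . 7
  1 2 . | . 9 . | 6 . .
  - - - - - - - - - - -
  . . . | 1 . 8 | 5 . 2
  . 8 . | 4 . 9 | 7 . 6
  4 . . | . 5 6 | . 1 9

Step 1. [r2c9∈{4,5,8}] r2c9 is the only open cell in row 2 admitting 8 ⇒ r2c9=8.
Step 2. [r7c5∈{3}] only 3 remains possible at r7c5. So r7c5=3.
Step 3. [r5c8∈{5,8}] in row 5, 5 fits only at r5c8 ⇒ r5c8=5.
Step 4. [r6c8∈{3,4,8}] r6c8 is the only open cell in col 8 admitting 8. So r6c8=8.
Step 5. [r4c6∈{4}] r4c6's peers cover all but 4 ⇒ r4c6=4.
Step 6. [r3c7∈{1,4}] 4 has one home in col 7: r3c7. So r3c7=4.
Step 7. [r7c3∈{6,7,9}] col 3 places 9 nowhere but r7c3. So r7c3=9.
Step 8. [r9c3∈{2,7}] 2 has one home in row 9: r9c3 ⇒ r9c3=2.
Step 9. [r6c4∈{3}] only 3 remains possible at r6c4 ⇒ r6c4=3.
Step 10. [r4c7∈{1}] only 1 remains possible at r4c7, so r4c7=1.
Step 11. [r7c2∈{7}] nothing but 7 survives at r7c2, so r7c2=7.
Step 12. [r2c2∈{5}] nothing but 5 survives at r2c2, so r2c2=5.
Step 13. [r8c1∈{5}] r8c1's peers cover all but 5, so r8c1=5.
Step 14. [r9c2∈{3}] r9c2's peers cover all but 3, so r9c2=3.
Step 15. [r5c1∈{8}] nothing but 8 survives at r5c1. So r5c1=8.
Step 16. [r8c5∈{2}] r8c5 has the single candidate 2. So r8c5=2.
Step 17. [r9c7∈{8}] r9c7's peers cover all but 8 ⇒ r9c7=8.
Step 18. [r4c4∈{8}] nothing but 8 survives at r4c4, so r4c4=8.
Step 19. [r3c8∈{7}] r3c8's peers cover all but 7. So r3c8=7.
Step 20. [r8c8∈{3}] r8c8's peers cover all but 3. So r8c8=3.
Step 21. [r9c4∈{7}] r9c4's peers cover all but 7, so r9c4=7.
Step 22. [r6c9∈{4}] r6c9 is down to just 4, so r6c9=4.
Step 23. [r6c3∈{7}] r6c3 has the single candidate 7. So r6c3=7.
Step 24. [r4c9∈{3}] r4c9's peers cover all but 3. So r4c9=3.
Step 25. [r3c1∈{2}] r3c1's peers cover all but 2 ⇒ r3c1=2.
Step 26. [r8c3∈{1}] r8c3 is down to just 1. So r8c3=1.
Step 27. [r3c9∈{1}] only 1 remains possible at r3c9. So r3c9=1.
Step 28. [r7c1∈{6}] r7c1 has the single candidate 6, so r7c1=6.
Step 29. [r6c6∈{5}] r6c6 is down to just 5, so r6c6=5.
Step 30. [r7c8∈{4}] r7c8's peers cover all but 4 ⇒ r7c8=4.
Step 31. [r3c2∈{9}] r3c2 has the single candidate 9, so r3c2=9.
Step 32. [r1c9∈{5}] r1c9 is down to just 5, so r1c9=5.
Step 33. [r2c5∈{4}] nothing but 4 survives at r2c5, so r2c5=4.
Step 34. [r2c3∈{6}] r2c3 has the single candidate 6. So r2c3=6.

Answer: 3 1 4 9 8 7 2 6 5 / 7 5 6 2 4 1 3 9 8 / 2 9 8 5 6 3 4 7 1 / 9 6 5 8 7 4 1 2 3 / 8 4 3 6 1 2 9 5 7 / 1 2 7 3 9 5 6 8 4 / 6 7 9 1 3 8 5 4 2 / 5 8 1 4 2 9 7 3 6 / 4 3 2 7 5 6 8 1 9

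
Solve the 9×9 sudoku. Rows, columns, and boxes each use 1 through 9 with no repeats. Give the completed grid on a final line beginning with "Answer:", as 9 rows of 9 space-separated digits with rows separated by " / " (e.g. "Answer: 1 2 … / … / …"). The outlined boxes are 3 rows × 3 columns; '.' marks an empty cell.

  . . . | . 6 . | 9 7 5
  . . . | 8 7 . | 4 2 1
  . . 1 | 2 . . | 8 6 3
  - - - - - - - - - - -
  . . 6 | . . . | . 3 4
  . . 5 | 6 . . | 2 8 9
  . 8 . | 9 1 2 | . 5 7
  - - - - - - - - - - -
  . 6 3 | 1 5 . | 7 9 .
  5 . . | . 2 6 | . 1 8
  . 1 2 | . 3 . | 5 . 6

Step 1. [r2c3∈{9}] nothing but 9 survives at r2c3 ⇒ r2c3=9.
Step 2. [r5c6∈{3,4,7}] r5c6 is the only open cell in box 5 admitting 3, so r5c6=3.
Step 3. [r9c6∈{4,7,8,9}] 9 has one home in box 8: r9c6. So r9c6=9.
Step 4. [r6c3∈{4}] nothing but 4 survives at r6c3, so r6c3=4.
Step 5. [r4c6∈{5,7,8}] r4c6 is the only open cell in col 6 admitting 7 ⇒ r4c6=7.
Step 6. [r9c1∈{4,7,8}] r9c1 is the only open cell in row 9 admitting 8, so r9c1=8.
Step 7. [r7c1∈{4}] r7c1's peers cover all but 4, so r7c1=4.
Step 8. [r4c1∈{1,2,9}] in col 1, 9 fits only at r4c1 ⇒ r4c1=9.
Step 9. [r5c2∈{7}] r5c2 has the single candidate 7 ⇒ r5c2=7.
Step 10. [r8c4∈{4,7}] 4 has one home in row 8: r8c4, so r8c4=4.
Step 11. [r1c1∈{2,3}] in col 1, 2 fits only at r1c1. So r1c1=2.
Step 12. [r2c6∈{5}] r2c6's peers cover all but 5, so r2c6=5.
Step 13. [r3c6∈{4}] r3c6 is down to just 4, so r3c6=4.
Step 14. [r2c2∈{3}] r2c2 has the single candidate 3 ⇒ r2c2=3.
Step 15. [r1c2∈{4}] only 4 remains possible at r1c2, so r1c2=4.
Step 16. [r4c2∈{2}] nothing but 2 survives at r4c2, so r4c2=2.
Step 17. [r6c1∈{3}] r6c1 has the single candidate 3, so r6c1=3.
Step 18. [r9c4∈{7}] r9c4 has the single candidate 7, so r9c4=7.
Step 19. [r3c1∈{7}] nothing but 7 survives at r3c1. So r3c1=7.
Step 20. [r4c5∈{8}] r4c5 has the single candidate 8. So r4c5=8.
Step 21. [r9c8∈{4}] only 4 remains possible at r9c8 ⇒ r9c8=4.
Step 22. [r8c2∈{9}] r8c2's peers cover all but 9. So r8c2=9.
Step 23. [r3c2∈{5}] nothing but 5 survives at r3c2, so r3c2=5.
Step 24. [r4c4∈{5}] r4c4's peers cover all but 5, so r4c4=5.
Step 25. [r8c7∈{3}] nothing but 3 survives at r8c7. So r8c7=3.
Step 26. [r6c7∈{6}] r6c7 has the single candidate 6. So r6c7=6.
Step 27. [r1c6∈{1}] r1c6 is down to just 1. So r1c6=1.
Step 28. [r8c3∈{7}] r8c3's peers cover all but 7. So r8c3=7.
Step 29. [r4c7∈{1}] r4c7 is down to just 1. So r4c7=1.
Step 30. [r7c9∈{2}] nothing but 2 survives at r7c9 ⇒ r7c9=2.
Step 31. [r5c5∈{4}] nothing but 4 survives at r5c5. So r5c5=4.
Step 32. [r5c1∈{1}] r5c1 is down to just 1, so r5c1=1.
Step 33. [r1c4∈{3}] r1c4 is down to just 3. So r1c4=3.
Step 34. [r1c3∈{8}] only 8 remains possible at r1c3 ⇒ r1c3=8.
Step 35. [r2c1∈{6}] r2c1 is down to just 6 ⇒ r2c1=6.
Step 36. [r3c5∈{9}] r3c5's peers cover all but 9, so r3c5=9.
Step 37. [r7c6∈{8}] nothing but 8 survives at r7c6, so r7c6=8.

Answer: 2 4 8 3 6 1 9 7 5 / 6 3 9 8 7 5 4 2 1 / 7 5 1 2 9 4 8 6 3 / 9 2 6 5 8 7 1 3 4 / 1 7 5 6 4 3 2 8 9 / 3 8 4 9 1 2 6 5 7 / 4 6 3 1 5 8 7 9 2 / 5 9 7 4 2 6 3 1 8 / 8 1 2 7 3 9 5 4 6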